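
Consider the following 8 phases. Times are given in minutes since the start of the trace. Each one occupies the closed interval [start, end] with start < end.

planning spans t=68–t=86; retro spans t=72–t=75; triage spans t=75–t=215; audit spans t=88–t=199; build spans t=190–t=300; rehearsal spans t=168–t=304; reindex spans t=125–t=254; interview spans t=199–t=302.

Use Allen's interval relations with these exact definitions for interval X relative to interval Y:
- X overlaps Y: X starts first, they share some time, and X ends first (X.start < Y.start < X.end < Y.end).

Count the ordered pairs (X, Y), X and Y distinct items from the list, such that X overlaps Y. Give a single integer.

12

Checking all 56 ordered pairs for relation 'overlaps'; matching pairs in alphabetical order:
(audit, build): audit overlaps build ✓
(audit, rehearsal): audit overlaps rehearsal ✓
(audit, reindex): audit overlaps reindex ✓
(build, interview): build overlaps interview ✓
(planning, triage): planning overlaps triage ✓
(reindex, build): reindex overlaps build ✓
(reindex, interview): reindex overlaps interview ✓
(reindex, rehearsal): reindex overlaps rehearsal ✓
(triage, build): triage overlaps build ✓
(triage, interview): triage overlaps interview ✓
(triage, rehearsal): triage overlaps rehearsal ✓
(triage, reindex): triage overlaps reindex ✓
Count: 12.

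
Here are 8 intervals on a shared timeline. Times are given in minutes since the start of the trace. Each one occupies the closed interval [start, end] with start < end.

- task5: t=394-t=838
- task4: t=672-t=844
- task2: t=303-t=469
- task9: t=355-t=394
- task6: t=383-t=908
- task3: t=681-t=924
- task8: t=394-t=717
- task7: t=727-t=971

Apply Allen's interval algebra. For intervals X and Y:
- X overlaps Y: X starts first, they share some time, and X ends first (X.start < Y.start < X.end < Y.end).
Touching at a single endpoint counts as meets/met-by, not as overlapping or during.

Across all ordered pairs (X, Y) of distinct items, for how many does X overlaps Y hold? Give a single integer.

14

Checking all 56 ordered pairs for relation 'overlaps'; matching pairs in alphabetical order:
(task2, task5): task2 overlaps task5 ✓
(task2, task6): task2 overlaps task6 ✓
(task2, task8): task2 overlaps task8 ✓
(task3, task7): task3 overlaps task7 ✓
(task4, task3): task4 overlaps task3 ✓
(task4, task7): task4 overlaps task7 ✓
(task5, task3): task5 overlaps task3 ✓
(task5, task4): task5 overlaps task4 ✓
(task5, task7): task5 overlaps task7 ✓
(task6, task3): task6 overlaps task3 ✓
(task6, task7): task6 overlaps task7 ✓
(task8, task3): task8 overlaps task3 ✓
(task8, task4): task8 overlaps task4 ✓
(task9, task6): task9 overlaps task6 ✓
Count: 14.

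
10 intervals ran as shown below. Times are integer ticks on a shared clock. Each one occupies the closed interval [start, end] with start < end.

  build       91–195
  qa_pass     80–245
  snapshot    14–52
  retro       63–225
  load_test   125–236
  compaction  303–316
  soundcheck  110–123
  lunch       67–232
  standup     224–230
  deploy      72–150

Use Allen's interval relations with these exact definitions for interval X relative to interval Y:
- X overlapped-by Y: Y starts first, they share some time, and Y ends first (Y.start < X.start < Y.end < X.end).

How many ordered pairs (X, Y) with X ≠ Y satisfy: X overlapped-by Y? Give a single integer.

10

Checking all 90 ordered pairs for relation 'overlapped-by'; matching pairs in alphabetical order:
(build, deploy): build overlapped-by deploy ✓
(load_test, build): load_test overlapped-by build ✓
(load_test, deploy): load_test overlapped-by deploy ✓
(load_test, lunch): load_test overlapped-by lunch ✓
(load_test, retro): load_test overlapped-by retro ✓
(lunch, retro): lunch overlapped-by retro ✓
(qa_pass, deploy): qa_pass overlapped-by deploy ✓
(qa_pass, lunch): qa_pass overlapped-by lunch ✓
(qa_pass, retro): qa_pass overlapped-by retro ✓
(standup, retro): standup overlapped-by retro ✓
Count: 10.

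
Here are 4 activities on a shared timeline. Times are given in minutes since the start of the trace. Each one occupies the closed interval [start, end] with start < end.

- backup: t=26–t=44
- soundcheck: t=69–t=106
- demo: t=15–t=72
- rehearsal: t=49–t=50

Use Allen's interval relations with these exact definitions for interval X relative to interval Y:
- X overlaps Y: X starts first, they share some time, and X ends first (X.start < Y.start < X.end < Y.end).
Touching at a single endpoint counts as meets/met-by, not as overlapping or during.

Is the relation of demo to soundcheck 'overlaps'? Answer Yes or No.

Yes

demo = [t=15, t=72], soundcheck = [t=69, t=106].
Actual relation of demo to soundcheck: overlaps.
Asked whether 'overlaps' holds → Yes.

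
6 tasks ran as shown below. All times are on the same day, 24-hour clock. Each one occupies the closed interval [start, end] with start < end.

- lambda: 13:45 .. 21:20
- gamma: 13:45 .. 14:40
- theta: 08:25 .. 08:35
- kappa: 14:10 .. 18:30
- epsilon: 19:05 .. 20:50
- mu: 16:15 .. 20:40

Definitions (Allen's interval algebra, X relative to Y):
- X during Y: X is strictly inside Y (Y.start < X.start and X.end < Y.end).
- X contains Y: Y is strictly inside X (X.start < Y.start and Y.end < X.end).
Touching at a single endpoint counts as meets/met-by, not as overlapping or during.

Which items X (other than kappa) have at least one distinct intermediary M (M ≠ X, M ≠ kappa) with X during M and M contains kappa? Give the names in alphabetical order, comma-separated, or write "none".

Target kappa = [14:10, 18:30].
Intermediaries M with M contains kappa: lambda.
Via lambda — items with X during lambda: epsilon, mu.
Union: epsilon, mu.

epsilon, mu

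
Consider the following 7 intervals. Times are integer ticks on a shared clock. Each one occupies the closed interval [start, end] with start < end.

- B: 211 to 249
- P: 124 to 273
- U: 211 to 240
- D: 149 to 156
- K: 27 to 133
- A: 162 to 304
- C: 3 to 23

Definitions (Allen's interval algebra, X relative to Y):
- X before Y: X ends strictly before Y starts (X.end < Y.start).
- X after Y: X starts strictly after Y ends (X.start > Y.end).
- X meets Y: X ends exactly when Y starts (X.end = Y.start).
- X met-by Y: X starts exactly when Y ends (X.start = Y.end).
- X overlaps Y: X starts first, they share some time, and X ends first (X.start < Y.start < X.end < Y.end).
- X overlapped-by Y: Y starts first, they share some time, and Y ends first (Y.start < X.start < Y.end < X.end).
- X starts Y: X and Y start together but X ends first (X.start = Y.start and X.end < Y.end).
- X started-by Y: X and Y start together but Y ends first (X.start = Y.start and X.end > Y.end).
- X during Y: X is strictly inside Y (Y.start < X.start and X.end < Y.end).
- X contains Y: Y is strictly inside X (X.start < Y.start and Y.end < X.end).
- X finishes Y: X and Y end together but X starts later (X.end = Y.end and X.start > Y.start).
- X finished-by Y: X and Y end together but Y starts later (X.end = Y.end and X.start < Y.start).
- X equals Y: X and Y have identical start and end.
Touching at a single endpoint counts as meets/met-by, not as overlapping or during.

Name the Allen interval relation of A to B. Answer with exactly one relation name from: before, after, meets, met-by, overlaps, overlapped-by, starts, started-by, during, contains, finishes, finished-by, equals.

A = [162, 304]; B = [211, 249].
Compare endpoints: A.start < B.start, A.start < B.end, A.end > B.start, A.end > B.end.
That pattern is 'contains'.

contains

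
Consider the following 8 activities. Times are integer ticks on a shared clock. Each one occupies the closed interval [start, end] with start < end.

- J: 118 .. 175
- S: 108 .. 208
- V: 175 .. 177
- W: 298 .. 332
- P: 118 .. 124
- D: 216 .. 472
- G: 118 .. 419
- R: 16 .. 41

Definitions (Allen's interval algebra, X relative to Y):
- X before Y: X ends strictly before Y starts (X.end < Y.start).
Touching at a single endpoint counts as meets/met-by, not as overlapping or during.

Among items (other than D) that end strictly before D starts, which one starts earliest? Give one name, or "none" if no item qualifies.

R

Target D = [216, 472].
G [118, 419] → overlaps → excluded.
J [118, 175] → before → candidate.
P [118, 124] → before → candidate.
R [16, 41] → before → candidate.
S [108, 208] → before → candidate.
V [175, 177] → before → candidate.
W [298, 332] → during → excluded.
Among candidates, earliest start is 16 → R.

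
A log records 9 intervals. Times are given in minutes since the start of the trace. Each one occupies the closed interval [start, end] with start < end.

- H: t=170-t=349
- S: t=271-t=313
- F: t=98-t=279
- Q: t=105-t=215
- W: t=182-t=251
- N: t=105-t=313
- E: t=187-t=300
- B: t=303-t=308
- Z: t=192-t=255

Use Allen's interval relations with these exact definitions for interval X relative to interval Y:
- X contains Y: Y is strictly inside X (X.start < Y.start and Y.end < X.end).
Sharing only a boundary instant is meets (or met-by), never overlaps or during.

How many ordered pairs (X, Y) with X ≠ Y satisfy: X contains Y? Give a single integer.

Checking all 72 ordered pairs for relation 'contains'; matching pairs in alphabetical order:
(E, Z): E contains Z ✓
(F, Q): F contains Q ✓
(F, W): F contains W ✓
(F, Z): F contains Z ✓
(H, B): H contains B ✓
(H, E): H contains E ✓
(H, S): H contains S ✓
(H, W): H contains W ✓
(H, Z): H contains Z ✓
(N, B): N contains B ✓
(N, E): N contains E ✓
(N, W): N contains W ✓
(N, Z): N contains Z ✓
(S, B): S contains B ✓
Count: 14.

14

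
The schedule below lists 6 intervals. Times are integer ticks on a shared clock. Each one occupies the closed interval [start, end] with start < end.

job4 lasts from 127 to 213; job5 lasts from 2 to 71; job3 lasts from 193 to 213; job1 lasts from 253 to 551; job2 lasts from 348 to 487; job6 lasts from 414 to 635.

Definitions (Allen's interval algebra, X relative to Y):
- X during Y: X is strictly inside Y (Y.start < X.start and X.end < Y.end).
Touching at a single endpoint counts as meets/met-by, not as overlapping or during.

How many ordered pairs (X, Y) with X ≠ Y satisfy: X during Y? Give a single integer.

1

Checking all 30 ordered pairs for relation 'during'; matching pairs in alphabetical order:
(job2, job1): job2 during job1 ✓
Count: 1.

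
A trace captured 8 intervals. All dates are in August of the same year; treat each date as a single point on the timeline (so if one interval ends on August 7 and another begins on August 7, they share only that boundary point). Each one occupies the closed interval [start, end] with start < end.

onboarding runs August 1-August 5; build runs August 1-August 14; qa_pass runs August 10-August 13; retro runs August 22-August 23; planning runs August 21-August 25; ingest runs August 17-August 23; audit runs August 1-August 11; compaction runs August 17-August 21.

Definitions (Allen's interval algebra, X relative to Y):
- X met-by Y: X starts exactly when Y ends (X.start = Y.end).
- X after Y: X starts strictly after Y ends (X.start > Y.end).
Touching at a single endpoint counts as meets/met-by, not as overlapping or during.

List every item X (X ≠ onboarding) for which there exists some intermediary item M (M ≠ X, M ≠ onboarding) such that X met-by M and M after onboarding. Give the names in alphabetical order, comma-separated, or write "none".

planning

Target onboarding = [August 1, August 5].
Intermediaries M with M after onboarding: compaction, ingest, planning, qa_pass, retro.
Via compaction — items with X met-by compaction: planning.
Via ingest — items with X met-by ingest: none.
Via planning — items with X met-by planning: none.
Via qa_pass — items with X met-by qa_pass: none.
Via retro — items with X met-by retro: none.
Union: planning.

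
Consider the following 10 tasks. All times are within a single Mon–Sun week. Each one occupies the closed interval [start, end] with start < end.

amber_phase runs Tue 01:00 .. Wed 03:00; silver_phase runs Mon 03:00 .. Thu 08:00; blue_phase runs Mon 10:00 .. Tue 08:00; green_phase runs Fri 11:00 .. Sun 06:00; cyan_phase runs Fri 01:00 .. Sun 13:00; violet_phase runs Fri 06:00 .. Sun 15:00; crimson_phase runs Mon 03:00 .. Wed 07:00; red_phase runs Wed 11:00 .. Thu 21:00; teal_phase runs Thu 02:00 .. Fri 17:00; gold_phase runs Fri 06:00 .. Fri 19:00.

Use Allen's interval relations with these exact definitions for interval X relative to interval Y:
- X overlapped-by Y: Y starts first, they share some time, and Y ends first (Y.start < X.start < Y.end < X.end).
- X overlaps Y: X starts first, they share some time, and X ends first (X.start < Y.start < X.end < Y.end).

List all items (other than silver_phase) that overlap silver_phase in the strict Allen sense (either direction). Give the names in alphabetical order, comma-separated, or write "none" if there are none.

Target silver_phase = [Mon 03:00, Thu 08:00].
amber_phase [Tue 01:00, Wed 03:00] → during → no.
blue_phase [Mon 10:00, Tue 08:00] → during → no.
crimson_phase [Mon 03:00, Wed 07:00] → starts → no.
cyan_phase [Fri 01:00, Sun 13:00] → after → no.
gold_phase [Fri 06:00, Fri 19:00] → after → no.
green_phase [Fri 11:00, Sun 06:00] → after → no.
red_phase [Wed 11:00, Thu 21:00] → overlapped-by → yes.
teal_phase [Thu 02:00, Fri 17:00] → overlapped-by → yes.
violet_phase [Fri 06:00, Sun 15:00] → after → no.
Result: red_phase, teal_phase.

red_phase, teal_phase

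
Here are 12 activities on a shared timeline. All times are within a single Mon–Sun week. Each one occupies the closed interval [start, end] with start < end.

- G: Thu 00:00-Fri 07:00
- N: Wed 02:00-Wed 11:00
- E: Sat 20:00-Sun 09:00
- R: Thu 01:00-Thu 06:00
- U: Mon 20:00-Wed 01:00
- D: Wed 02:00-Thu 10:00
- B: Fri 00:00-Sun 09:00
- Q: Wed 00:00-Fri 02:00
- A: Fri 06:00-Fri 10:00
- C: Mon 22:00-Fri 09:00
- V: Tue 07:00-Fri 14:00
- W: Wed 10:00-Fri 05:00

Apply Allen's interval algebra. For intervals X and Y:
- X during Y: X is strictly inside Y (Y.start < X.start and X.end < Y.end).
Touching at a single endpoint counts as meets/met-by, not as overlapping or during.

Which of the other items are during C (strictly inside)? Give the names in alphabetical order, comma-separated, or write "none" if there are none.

Target C = [Mon 22:00, Fri 09:00].
A [Fri 06:00, Fri 10:00] → overlapped-by → no.
B [Fri 00:00, Sun 09:00] → overlapped-by → no.
D [Wed 02:00, Thu 10:00] → during → yes.
E [Sat 20:00, Sun 09:00] → after → no.
G [Thu 00:00, Fri 07:00] → during → yes.
N [Wed 02:00, Wed 11:00] → during → yes.
Q [Wed 00:00, Fri 02:00] → during → yes.
R [Thu 01:00, Thu 06:00] → during → yes.
U [Mon 20:00, Wed 01:00] → overlaps → no.
V [Tue 07:00, Fri 14:00] → overlapped-by → no.
W [Wed 10:00, Fri 05:00] → during → yes.
Result: D, G, N, Q, R, W.

D, G, N, Q, R, W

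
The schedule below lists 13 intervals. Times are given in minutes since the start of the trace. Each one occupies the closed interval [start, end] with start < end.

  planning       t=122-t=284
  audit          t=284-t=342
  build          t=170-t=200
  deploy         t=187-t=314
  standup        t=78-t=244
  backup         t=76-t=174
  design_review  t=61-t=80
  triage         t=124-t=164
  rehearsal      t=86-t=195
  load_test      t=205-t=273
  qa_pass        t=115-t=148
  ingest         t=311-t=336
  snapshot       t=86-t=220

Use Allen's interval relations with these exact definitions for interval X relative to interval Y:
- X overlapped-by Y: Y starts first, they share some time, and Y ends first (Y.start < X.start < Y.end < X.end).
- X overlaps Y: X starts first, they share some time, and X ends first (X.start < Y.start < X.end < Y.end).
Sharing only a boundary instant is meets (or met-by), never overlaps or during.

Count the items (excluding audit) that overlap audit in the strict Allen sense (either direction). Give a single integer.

Target audit = [t=284, t=342].
backup [t=76, t=174] → before → no.
build [t=170, t=200] → before → no.
deploy [t=187, t=314] → overlaps → counts.
design_review [t=61, t=80] → before → no.
ingest [t=311, t=336] → during → no.
load_test [t=205, t=273] → before → no.
planning [t=122, t=284] → meets → no.
qa_pass [t=115, t=148] → before → no.
rehearsal [t=86, t=195] → before → no.
snapshot [t=86, t=220] → before → no.
standup [t=78, t=244] → before → no.
triage [t=124, t=164] → before → no.
Total: 1.

1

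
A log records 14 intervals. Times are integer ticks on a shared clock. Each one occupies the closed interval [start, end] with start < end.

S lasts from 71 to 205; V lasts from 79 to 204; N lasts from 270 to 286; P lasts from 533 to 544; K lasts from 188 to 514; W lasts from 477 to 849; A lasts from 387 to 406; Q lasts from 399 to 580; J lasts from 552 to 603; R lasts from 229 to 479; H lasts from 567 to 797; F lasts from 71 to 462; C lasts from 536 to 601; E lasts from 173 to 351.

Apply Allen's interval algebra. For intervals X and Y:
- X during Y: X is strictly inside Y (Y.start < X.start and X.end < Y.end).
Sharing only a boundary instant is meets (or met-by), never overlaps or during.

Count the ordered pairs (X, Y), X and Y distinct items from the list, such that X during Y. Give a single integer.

Checking all 182 ordered pairs for relation 'during'; matching pairs in alphabetical order:
(A, F): A during F ✓
(A, K): A during K ✓
(A, R): A during R ✓
(C, W): C during W ✓
(E, F): E during F ✓
(H, W): H during W ✓
(J, W): J during W ✓
(N, E): N during E ✓
(N, F): N during F ✓
(N, K): N during K ✓
(N, R): N during R ✓
(P, Q): P during Q ✓
(P, W): P during W ✓
(R, K): R during K ✓
(V, F): V during F ✓
(V, S): V during S ✓
Count: 16.

16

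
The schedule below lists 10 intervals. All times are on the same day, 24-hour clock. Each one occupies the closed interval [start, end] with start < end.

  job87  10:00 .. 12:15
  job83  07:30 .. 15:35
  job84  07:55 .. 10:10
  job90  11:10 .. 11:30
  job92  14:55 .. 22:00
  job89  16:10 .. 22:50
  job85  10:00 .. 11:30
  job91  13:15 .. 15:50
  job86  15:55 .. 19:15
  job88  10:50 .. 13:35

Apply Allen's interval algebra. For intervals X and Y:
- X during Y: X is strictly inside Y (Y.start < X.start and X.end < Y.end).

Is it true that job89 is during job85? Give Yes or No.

job89 = [16:10, 22:50], job85 = [10:00, 11:30].
Actual relation of job89 to job85: after.
Asked whether 'during' holds → No.

No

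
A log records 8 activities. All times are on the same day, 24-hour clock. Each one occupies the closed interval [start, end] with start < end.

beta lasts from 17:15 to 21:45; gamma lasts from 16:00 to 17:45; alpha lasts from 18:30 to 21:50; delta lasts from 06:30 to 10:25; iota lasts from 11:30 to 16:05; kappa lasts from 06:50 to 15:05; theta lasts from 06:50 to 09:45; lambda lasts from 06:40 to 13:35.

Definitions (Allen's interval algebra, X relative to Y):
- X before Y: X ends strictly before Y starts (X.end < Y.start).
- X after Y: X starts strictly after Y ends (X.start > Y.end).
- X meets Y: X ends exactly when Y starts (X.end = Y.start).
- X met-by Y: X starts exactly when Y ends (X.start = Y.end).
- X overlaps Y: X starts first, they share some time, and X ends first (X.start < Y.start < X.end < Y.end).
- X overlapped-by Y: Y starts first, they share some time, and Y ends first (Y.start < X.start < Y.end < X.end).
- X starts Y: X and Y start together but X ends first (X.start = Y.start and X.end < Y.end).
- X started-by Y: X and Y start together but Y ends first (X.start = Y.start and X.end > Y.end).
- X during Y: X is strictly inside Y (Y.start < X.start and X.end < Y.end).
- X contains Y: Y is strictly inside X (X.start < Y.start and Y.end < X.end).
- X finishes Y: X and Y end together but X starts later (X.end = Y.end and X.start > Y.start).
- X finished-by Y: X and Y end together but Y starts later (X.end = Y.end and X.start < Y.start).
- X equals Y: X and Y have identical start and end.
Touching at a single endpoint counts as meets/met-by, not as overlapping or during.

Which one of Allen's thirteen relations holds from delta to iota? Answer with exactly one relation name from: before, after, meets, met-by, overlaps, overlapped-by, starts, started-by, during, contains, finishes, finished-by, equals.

before

delta = [06:30, 10:25]; iota = [11:30, 16:05].
Compare endpoints: delta.start < iota.start, delta.start < iota.end, delta.end < iota.start, delta.end < iota.end.
That pattern is 'before'.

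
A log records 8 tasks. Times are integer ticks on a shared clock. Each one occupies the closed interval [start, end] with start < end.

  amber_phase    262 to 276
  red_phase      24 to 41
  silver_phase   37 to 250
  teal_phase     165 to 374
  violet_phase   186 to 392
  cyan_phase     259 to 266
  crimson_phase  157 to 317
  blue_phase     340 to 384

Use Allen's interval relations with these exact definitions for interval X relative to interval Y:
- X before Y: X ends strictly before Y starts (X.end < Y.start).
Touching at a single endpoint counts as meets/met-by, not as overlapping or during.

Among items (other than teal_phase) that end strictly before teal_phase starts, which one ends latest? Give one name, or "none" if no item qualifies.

red_phase

Target teal_phase = [165, 374].
amber_phase [262, 276] → during → excluded.
blue_phase [340, 384] → overlapped-by → excluded.
crimson_phase [157, 317] → overlaps → excluded.
cyan_phase [259, 266] → during → excluded.
red_phase [24, 41] → before → candidate.
silver_phase [37, 250] → overlaps → excluded.
violet_phase [186, 392] → overlapped-by → excluded.
Among candidates, latest end is 41 → red_phase.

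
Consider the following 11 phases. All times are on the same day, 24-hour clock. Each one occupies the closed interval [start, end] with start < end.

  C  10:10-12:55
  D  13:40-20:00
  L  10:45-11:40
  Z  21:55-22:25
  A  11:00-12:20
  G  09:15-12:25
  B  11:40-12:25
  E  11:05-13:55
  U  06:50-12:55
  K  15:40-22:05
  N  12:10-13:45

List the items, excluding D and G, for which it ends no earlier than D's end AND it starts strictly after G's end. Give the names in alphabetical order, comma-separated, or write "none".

K, Z

Conditions: its end is no earlier than D's end (X.end >= 20:00) AND its start is strictly after G's end (X.start > 12:25).
A: end 12:20 >= 20:00? ✗; start 11:00 > 12:25? ✗ → no.
B: end 12:25 >= 20:00? ✗; start 11:40 > 12:25? ✗ → no.
C: end 12:55 >= 20:00? ✗; start 10:10 > 12:25? ✗ → no.
E: end 13:55 >= 20:00? ✗; start 11:05 > 12:25? ✗ → no.
K: end 22:05 >= 20:00? ✓; start 15:40 > 12:25? ✓ → yes.
L: end 11:40 >= 20:00? ✗; start 10:45 > 12:25? ✗ → no.
N: end 13:45 >= 20:00? ✗; start 12:10 > 12:25? ✗ → no.
U: end 12:55 >= 20:00? ✗; start 06:50 > 12:25? ✗ → no.
Z: end 22:25 >= 20:00? ✓; start 21:55 > 12:25? ✓ → yes.
Result: K, Z.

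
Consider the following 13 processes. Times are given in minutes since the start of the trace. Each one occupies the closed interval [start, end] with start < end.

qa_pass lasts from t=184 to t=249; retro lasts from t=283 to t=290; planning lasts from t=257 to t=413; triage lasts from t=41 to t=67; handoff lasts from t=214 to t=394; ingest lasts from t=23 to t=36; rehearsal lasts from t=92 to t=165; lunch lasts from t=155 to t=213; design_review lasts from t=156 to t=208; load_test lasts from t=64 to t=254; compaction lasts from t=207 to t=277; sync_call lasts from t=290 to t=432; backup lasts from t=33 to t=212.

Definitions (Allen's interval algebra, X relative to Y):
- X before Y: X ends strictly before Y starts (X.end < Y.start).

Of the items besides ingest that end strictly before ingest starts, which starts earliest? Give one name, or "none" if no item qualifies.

none

Target ingest = [t=23, t=36].
backup [t=33, t=212] → overlapped-by → excluded.
compaction [t=207, t=277] → after → excluded.
design_review [t=156, t=208] → after → excluded.
handoff [t=214, t=394] → after → excluded.
load_test [t=64, t=254] → after → excluded.
lunch [t=155, t=213] → after → excluded.
planning [t=257, t=413] → after → excluded.
qa_pass [t=184, t=249] → after → excluded.
rehearsal [t=92, t=165] → after → excluded.
retro [t=283, t=290] → after → excluded.
sync_call [t=290, t=432] → after → excluded.
triage [t=41, t=67] → after → excluded.
No candidates → none.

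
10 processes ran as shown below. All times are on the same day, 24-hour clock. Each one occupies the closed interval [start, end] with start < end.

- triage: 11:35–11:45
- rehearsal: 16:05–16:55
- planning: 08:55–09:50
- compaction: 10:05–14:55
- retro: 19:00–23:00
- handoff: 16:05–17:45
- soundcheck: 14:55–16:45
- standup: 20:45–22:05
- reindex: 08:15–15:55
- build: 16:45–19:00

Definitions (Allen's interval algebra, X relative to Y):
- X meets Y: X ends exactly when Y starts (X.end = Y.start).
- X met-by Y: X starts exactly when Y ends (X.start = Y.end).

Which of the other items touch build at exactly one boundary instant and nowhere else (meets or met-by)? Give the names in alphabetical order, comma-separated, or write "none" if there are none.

Target build = [16:45, 19:00].
compaction [10:05, 14:55] → before → no.
handoff [16:05, 17:45] → overlaps → no.
planning [08:55, 09:50] → before → no.
rehearsal [16:05, 16:55] → overlaps → no.
reindex [08:15, 15:55] → before → no.
retro [19:00, 23:00] → met-by → yes.
soundcheck [14:55, 16:45] → meets → yes.
standup [20:45, 22:05] → after → no.
triage [11:35, 11:45] → before → no.
Result: retro, soundcheck.

retro, soundcheck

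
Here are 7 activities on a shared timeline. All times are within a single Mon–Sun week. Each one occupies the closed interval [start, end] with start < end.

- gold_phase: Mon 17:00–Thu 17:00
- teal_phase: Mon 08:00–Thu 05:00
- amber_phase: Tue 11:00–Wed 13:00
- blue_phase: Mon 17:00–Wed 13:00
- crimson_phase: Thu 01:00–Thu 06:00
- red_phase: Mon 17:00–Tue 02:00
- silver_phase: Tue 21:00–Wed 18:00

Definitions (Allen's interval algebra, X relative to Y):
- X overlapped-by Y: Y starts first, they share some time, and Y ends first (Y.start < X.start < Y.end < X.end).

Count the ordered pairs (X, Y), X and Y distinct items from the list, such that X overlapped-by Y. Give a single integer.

4

Checking all 42 ordered pairs for relation 'overlapped-by'; matching pairs in alphabetical order:
(crimson_phase, teal_phase): crimson_phase overlapped-by teal_phase ✓
(gold_phase, teal_phase): gold_phase overlapped-by teal_phase ✓
(silver_phase, amber_phase): silver_phase overlapped-by amber_phase ✓
(silver_phase, blue_phase): silver_phase overlapped-by blue_phase ✓
Count: 4.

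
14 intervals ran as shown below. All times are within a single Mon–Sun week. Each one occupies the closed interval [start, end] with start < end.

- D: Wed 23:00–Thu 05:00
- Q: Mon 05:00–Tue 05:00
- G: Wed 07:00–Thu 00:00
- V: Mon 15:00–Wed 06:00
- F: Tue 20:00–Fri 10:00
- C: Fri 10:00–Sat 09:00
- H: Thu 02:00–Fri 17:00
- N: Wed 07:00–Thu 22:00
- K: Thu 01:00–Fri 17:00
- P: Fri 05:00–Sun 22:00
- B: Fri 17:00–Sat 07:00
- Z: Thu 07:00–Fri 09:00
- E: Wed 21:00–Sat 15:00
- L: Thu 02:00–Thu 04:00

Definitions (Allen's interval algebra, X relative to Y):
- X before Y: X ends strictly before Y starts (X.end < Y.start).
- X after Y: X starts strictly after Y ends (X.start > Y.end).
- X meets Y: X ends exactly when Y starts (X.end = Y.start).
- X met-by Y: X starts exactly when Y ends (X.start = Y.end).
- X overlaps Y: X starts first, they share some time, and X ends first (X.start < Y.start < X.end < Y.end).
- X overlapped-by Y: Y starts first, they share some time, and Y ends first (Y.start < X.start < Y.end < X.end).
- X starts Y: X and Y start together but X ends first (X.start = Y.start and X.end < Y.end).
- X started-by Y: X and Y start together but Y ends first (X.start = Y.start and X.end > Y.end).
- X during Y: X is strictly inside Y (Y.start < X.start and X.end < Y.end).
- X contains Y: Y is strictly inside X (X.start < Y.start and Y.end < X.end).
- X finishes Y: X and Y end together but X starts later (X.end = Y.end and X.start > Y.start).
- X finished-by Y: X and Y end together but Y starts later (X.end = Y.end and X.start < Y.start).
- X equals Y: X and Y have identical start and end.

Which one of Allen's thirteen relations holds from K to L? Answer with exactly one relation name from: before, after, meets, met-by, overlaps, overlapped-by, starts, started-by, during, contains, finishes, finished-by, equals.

K = [Thu 01:00, Fri 17:00]; L = [Thu 02:00, Thu 04:00].
Compare endpoints: K.start < L.start, K.start < L.end, K.end > L.start, K.end > L.end.
That pattern is 'contains'.

contains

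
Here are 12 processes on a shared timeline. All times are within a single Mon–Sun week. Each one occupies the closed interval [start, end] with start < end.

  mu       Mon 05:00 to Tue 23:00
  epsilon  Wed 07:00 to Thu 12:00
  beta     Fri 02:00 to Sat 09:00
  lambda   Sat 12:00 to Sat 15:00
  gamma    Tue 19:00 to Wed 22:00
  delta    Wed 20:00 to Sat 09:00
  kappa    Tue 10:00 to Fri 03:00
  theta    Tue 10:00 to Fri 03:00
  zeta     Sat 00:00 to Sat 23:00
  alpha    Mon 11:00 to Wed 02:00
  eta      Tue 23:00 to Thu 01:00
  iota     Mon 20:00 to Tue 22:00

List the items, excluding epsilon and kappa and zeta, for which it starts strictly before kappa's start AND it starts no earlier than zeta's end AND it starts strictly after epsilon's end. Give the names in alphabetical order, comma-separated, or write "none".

none

Conditions: its start is strictly before kappa's start (X.start < Tue 10:00) AND its start is no earlier than zeta's end (X.start >= Sat 23:00) AND its start is strictly after epsilon's end (X.start > Thu 12:00).
alpha: start Mon 11:00 < Tue 10:00? ✓; start Mon 11:00 >= Sat 23:00? ✗; start Mon 11:00 > Thu 12:00? ✗ → no.
beta: start Fri 02:00 < Tue 10:00? ✗; start Fri 02:00 >= Sat 23:00? ✗; start Fri 02:00 > Thu 12:00? ✓ → no.
delta: start Wed 20:00 < Tue 10:00? ✗; start Wed 20:00 >= Sat 23:00? ✗; start Wed 20:00 > Thu 12:00? ✗ → no.
eta: start Tue 23:00 < Tue 10:00? ✗; start Tue 23:00 >= Sat 23:00? ✗; start Tue 23:00 > Thu 12:00? ✗ → no.
gamma: start Tue 19:00 < Tue 10:00? ✗; start Tue 19:00 >= Sat 23:00? ✗; start Tue 19:00 > Thu 12:00? ✗ → no.
iota: start Mon 20:00 < Tue 10:00? ✓; start Mon 20:00 >= Sat 23:00? ✗; start Mon 20:00 > Thu 12:00? ✗ → no.
lambda: start Sat 12:00 < Tue 10:00? ✗; start Sat 12:00 >= Sat 23:00? ✗; start Sat 12:00 > Thu 12:00? ✓ → no.
mu: start Mon 05:00 < Tue 10:00? ✓; start Mon 05:00 >= Sat 23:00? ✗; start Mon 05:00 > Thu 12:00? ✗ → no.
theta: start Tue 10:00 < Tue 10:00? ✗; start Tue 10:00 >= Sat 23:00? ✗; start Tue 10:00 > Thu 12:00? ✗ → no.
Result: none.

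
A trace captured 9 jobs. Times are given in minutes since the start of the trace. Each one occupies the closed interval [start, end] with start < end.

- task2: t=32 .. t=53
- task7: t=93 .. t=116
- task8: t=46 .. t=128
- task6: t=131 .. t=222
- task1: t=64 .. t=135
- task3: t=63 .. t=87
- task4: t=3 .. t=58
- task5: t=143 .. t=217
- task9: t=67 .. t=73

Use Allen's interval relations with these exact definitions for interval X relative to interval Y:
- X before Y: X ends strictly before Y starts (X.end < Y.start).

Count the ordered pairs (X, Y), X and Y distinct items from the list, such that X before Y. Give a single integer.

Checking all 72 ordered pairs for relation 'before'; matching pairs in alphabetical order:
(task1, task5): task1 before task5 ✓
(task2, task1): task2 before task1 ✓
(task2, task3): task2 before task3 ✓
(task2, task5): task2 before task5 ✓
(task2, task6): task2 before task6 ✓
(task2, task7): task2 before task7 ✓
(task2, task9): task2 before task9 ✓
(task3, task5): task3 before task5 ✓
(task3, task6): task3 before task6 ✓
(task3, task7): task3 before task7 ✓
(task4, task1): task4 before task1 ✓
(task4, task3): task4 before task3 ✓
(task4, task5): task4 before task5 ✓
(task4, task6): task4 before task6 ✓
(task4, task7): task4 before task7 ✓
(task4, task9): task4 before task9 ✓
(task7, task5): task7 before task5 ✓
(task7, task6): task7 before task6 ✓
(task8, task5): task8 before task5 ✓
(task8, task6): task8 before task6 ✓
(task9, task5): task9 before task5 ✓
(task9, task6): task9 before task6 ✓
(task9, task7): task9 before task7 ✓
Count: 23.

23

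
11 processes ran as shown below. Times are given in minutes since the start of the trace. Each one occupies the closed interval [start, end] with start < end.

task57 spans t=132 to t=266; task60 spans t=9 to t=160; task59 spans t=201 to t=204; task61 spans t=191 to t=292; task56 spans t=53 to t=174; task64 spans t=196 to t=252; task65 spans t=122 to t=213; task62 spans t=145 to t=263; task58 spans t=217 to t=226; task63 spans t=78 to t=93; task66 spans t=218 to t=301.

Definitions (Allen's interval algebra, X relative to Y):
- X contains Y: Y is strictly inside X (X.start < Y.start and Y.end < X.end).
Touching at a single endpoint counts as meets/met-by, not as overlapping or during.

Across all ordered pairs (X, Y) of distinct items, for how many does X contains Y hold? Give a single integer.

15

Checking all 110 ordered pairs for relation 'contains'; matching pairs in alphabetical order:
(task56, task63): task56 contains task63 ✓
(task57, task58): task57 contains task58 ✓
(task57, task59): task57 contains task59 ✓
(task57, task62): task57 contains task62 ✓
(task57, task64): task57 contains task64 ✓
(task60, task63): task60 contains task63 ✓
(task61, task58): task61 contains task58 ✓
(task61, task59): task61 contains task59 ✓
(task61, task64): task61 contains task64 ✓
(task62, task58): task62 contains task58 ✓
(task62, task59): task62 contains task59 ✓
(task62, task64): task62 contains task64 ✓
(task64, task58): task64 contains task58 ✓
(task64, task59): task64 contains task59 ✓
(task65, task59): task65 contains task59 ✓
Count: 15.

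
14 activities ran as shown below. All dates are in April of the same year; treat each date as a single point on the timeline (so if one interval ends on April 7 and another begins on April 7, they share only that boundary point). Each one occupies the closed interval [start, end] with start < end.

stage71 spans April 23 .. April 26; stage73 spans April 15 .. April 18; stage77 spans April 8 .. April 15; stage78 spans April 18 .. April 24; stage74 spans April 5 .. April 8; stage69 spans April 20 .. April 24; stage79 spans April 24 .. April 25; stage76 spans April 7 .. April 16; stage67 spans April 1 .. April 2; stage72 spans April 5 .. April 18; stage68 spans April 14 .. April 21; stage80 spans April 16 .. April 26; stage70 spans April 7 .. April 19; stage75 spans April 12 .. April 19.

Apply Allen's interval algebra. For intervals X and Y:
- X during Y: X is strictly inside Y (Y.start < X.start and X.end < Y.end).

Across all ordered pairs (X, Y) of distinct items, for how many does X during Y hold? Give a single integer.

Checking all 182 ordered pairs for relation 'during'; matching pairs in alphabetical order:
(stage69, stage80): stage69 during stage80 ✓
(stage73, stage68): stage73 during stage68 ✓
(stage73, stage70): stage73 during stage70 ✓
(stage73, stage75): stage73 during stage75 ✓
(stage76, stage72): stage76 during stage72 ✓
(stage77, stage70): stage77 during stage70 ✓
(stage77, stage72): stage77 during stage72 ✓
(stage77, stage76): stage77 during stage76 ✓
(stage78, stage80): stage78 during stage80 ✓
(stage79, stage71): stage79 during stage71 ✓
(stage79, stage80): stage79 during stage80 ✓
Count: 11.

11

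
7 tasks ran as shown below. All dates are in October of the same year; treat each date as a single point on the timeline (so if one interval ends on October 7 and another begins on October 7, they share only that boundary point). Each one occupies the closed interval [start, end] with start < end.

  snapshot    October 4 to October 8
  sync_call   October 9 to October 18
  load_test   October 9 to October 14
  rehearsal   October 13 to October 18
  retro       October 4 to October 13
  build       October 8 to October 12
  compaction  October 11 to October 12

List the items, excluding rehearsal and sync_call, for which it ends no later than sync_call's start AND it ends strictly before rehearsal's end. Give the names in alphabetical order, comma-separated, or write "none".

snapshot

Conditions: its end is no later than sync_call's start (X.end <= October 9) AND its end is strictly before rehearsal's end (X.end < October 18).
build: end October 12 <= October 9? ✗; end October 12 < October 18? ✓ → no.
compaction: end October 12 <= October 9? ✗; end October 12 < October 18? ✓ → no.
load_test: end October 14 <= October 9? ✗; end October 14 < October 18? ✓ → no.
retro: end October 13 <= October 9? ✗; end October 13 < October 18? ✓ → no.
snapshot: end October 8 <= October 9? ✓; end October 8 < October 18? ✓ → yes.
Result: snapshot.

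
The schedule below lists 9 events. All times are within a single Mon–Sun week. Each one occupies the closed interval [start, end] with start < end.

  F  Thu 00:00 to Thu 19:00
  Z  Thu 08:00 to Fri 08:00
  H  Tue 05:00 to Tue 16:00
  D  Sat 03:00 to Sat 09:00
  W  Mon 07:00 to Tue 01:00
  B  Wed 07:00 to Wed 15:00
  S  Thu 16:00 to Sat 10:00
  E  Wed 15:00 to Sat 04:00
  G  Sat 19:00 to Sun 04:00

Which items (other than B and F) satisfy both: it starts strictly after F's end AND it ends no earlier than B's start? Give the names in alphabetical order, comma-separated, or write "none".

D, G

Conditions: its start is strictly after F's end (X.start > Thu 19:00) AND its end is no earlier than B's start (X.end >= Wed 07:00).
D: start Sat 03:00 > Thu 19:00? ✓; end Sat 09:00 >= Wed 07:00? ✓ → yes.
E: start Wed 15:00 > Thu 19:00? ✗; end Sat 04:00 >= Wed 07:00? ✓ → no.
G: start Sat 19:00 > Thu 19:00? ✓; end Sun 04:00 >= Wed 07:00? ✓ → yes.
H: start Tue 05:00 > Thu 19:00? ✗; end Tue 16:00 >= Wed 07:00? ✗ → no.
S: start Thu 16:00 > Thu 19:00? ✗; end Sat 10:00 >= Wed 07:00? ✓ → no.
W: start Mon 07:00 > Thu 19:00? ✗; end Tue 01:00 >= Wed 07:00? ✗ → no.
Z: start Thu 08:00 > Thu 19:00? ✗; end Fri 08:00 >= Wed 07:00? ✓ → no.
Result: D, G.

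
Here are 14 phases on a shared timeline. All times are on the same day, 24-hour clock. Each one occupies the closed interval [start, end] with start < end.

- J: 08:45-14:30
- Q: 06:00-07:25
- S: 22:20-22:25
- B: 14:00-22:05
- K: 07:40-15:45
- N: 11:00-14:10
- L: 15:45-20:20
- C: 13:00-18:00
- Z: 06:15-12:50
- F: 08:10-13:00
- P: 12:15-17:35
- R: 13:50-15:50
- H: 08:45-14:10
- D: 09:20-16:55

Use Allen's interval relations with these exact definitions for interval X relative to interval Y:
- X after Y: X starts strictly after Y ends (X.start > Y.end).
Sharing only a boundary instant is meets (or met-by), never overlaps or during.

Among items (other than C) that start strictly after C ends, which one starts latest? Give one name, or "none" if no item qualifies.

S

Target C = [13:00, 18:00].
B [14:00, 22:05] → overlapped-by → excluded.
D [09:20, 16:55] → overlaps → excluded.
F [08:10, 13:00] → meets → excluded.
H [08:45, 14:10] → overlaps → excluded.
J [08:45, 14:30] → overlaps → excluded.
K [07:40, 15:45] → overlaps → excluded.
L [15:45, 20:20] → overlapped-by → excluded.
N [11:00, 14:10] → overlaps → excluded.
P [12:15, 17:35] → overlaps → excluded.
Q [06:00, 07:25] → before → excluded.
R [13:50, 15:50] → during → excluded.
S [22:20, 22:25] → after → candidate.
Z [06:15, 12:50] → before → excluded.
Among candidates, latest start is 22:20 → S.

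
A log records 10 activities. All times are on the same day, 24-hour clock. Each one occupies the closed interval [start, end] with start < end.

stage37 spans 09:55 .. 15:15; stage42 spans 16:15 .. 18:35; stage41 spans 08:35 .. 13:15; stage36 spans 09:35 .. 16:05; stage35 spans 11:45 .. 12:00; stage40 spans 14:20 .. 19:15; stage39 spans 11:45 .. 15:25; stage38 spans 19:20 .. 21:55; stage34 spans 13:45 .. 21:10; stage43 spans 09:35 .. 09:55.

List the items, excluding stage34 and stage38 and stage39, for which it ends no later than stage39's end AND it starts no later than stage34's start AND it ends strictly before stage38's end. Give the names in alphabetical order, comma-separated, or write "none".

Conditions: its end is no later than stage39's end (X.end <= 15:25) AND its start is no later than stage34's start (X.start <= 13:45) AND its end is strictly before stage38's end (X.end < 21:55).
stage35: end 12:00 <= 15:25? ✓; start 11:45 <= 13:45? ✓; end 12:00 < 21:55? ✓ → yes.
stage36: end 16:05 <= 15:25? ✗; start 09:35 <= 13:45? ✓; end 16:05 < 21:55? ✓ → no.
stage37: end 15:15 <= 15:25? ✓; start 09:55 <= 13:45? ✓; end 15:15 < 21:55? ✓ → yes.
stage40: end 19:15 <= 15:25? ✗; start 14:20 <= 13:45? ✗; end 19:15 < 21:55? ✓ → no.
stage41: end 13:15 <= 15:25? ✓; start 08:35 <= 13:45? ✓; end 13:15 < 21:55? ✓ → yes.
stage42: end 18:35 <= 15:25? ✗; start 16:15 <= 13:45? ✗; end 18:35 < 21:55? ✓ → no.
stage43: end 09:55 <= 15:25? ✓; start 09:35 <= 13:45? ✓; end 09:55 < 21:55? ✓ → yes.
Result: stage35, stage37, stage41, stage43.

stage35, stage37, stage41, stage43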